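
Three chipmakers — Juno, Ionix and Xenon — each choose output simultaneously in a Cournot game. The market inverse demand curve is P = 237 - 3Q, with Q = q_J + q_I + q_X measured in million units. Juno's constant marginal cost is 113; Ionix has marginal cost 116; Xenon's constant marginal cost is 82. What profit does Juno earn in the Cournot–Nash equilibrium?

192

Juno's profit: π_J = (237 - 3Q)q_J - (113q_J). Setting ∂π_J/∂q_J = 0: 124 - 6q_J - 3(q_I + q_X) = 0.
Ionix's first-order condition: 121 - 6q_I - 3(q_J + q_X) = 0.
Xenon's profit: π_X = (237 - 3Q)q_X - (82q_X). Setting ∂π_X/∂q_X = 0: 155 - 6q_X - 3(q_J + q_I) = 0.
Summing all 3 equations gives 400 − 12Q = 0, hence Q = 100/3.
Back-substituting: q_J = (124 − 100)/3 = 8, q_I = (121 − 100)/3 = 7, q_X = (155 − 100)/3 = 55/3.
Price P = 237 - 3·(100/3) = 137.
Juno's profit: (137 - 113)·8 = 192.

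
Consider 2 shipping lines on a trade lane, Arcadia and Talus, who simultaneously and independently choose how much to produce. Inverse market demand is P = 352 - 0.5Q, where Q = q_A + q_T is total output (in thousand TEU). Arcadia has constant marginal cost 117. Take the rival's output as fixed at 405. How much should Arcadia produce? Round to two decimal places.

With the rival's output fixed at 405, Arcadia's profit is π_A = (352 - (1/2)·405 - (1/2)q_A)q_A - (117q_A) = (299/2 - (1/2)q_A)q_A - (117q_A).
∂π_A/∂q_A = 65/2 - q_A = 0, so q_A = 65/2.

32.50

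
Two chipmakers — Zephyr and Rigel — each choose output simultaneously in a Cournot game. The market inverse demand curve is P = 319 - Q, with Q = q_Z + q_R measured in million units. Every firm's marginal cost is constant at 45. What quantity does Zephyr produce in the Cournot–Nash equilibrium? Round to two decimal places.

Each firm earns π_i = (319 - Q)q_i - 45q_i.
Setting ∂π_i/∂q_i = 0 with rivals' quantities fixed: 274 - 2q_i - q_j = 0.
With identical firms every q_j equals q_i, so q_j = q_i and 274 = 3q_i, giving q_i = 274/3.

91.33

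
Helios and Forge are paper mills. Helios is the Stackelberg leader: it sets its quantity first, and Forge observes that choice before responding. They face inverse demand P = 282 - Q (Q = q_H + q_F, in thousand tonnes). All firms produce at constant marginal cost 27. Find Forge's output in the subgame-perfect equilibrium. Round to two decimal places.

63.75

The follower Forge best-responds to any q_H: π_F = (282 - Q)q_F - 27q_F.
Follower FOC: 255 - q_H - 2q_F = 0, so q_F(q_H) = (255 - q_H)/2.
The leader anticipates this reaction. Substituting into P = 282 - Q gives P = 309/2 - (1/2)q_H, so π_H = (309/2 - (1/2)q_H)q_H - 27q_H.
Maximising: ∂π_H/∂q_H = 255/2 - q_H = 0, giving q_H = 255/2.
Then q_F = (255 - 255/2)/2 = 255/4.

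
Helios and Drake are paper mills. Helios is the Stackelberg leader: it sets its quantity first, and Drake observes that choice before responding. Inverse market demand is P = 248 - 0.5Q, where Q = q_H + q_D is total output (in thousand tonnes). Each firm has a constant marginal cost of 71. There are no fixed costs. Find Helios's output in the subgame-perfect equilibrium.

The follower Drake best-responds to any q_H: π_D = (248 - 0.5Q)q_D - 71q_D.
Setting the follower's marginal profit to zero, 177 - (1/2)q_H - q_D = 0, i.e. q_D = (177 - (1/2)q_H).
The leader anticipates this reaction. Substituting into P = 248 - 0.5Q gives P = 319/2 - (1/4)q_H, so π_H = (319/2 - (1/4)q_H)q_H - 71q_H.
Maximising: ∂π_H/∂q_H = 177/2 - (1/2)q_H = 0, giving q_H = 177.
Then q_D = (177 - (1/2)·177) = 177/2.

177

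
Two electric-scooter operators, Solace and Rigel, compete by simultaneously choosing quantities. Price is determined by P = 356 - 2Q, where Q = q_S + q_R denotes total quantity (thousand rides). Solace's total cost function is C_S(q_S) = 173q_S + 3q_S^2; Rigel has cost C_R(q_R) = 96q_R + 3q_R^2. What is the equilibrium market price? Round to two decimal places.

282.17

Solace's profit: π_S = (356 - 2Q)q_S - (173q_S + 3q_S²). Setting ∂π_S/∂q_S = 0: 183 - 10q_S - 2(q_R) = 0.
Rigel's first-order condition: 260 - 10q_R - 2(q_S) = 0.
Best responses: q_S = (183 - 2q_R)/10, q_R = (260 - 2q_S)/10.
Solving the pair: q_S = 655/48, q_R = 1117/48.
Total output Q = 443/12, so price P = 356 - 2·(443/12) = 1693/6.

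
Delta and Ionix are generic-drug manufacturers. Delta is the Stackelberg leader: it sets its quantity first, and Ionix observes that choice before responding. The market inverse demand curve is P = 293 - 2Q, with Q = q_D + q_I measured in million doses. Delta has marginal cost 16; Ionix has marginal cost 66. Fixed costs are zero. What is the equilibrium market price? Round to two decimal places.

97.75

Solve by backward induction. Given q_D, the follower Ionix maximises π_I = (293 - 2q_D - 2q_I)q_I - 66q_I.
Setting the follower's marginal profit to zero, 227 - 2q_D - 4q_I = 0, i.e. q_I = (227 - 2q_D)/4.
The leader anticipates this reaction. Substituting into P = 293 - 2Q gives P = 359/2 - q_D, so π_D = (359/2 - q_D)q_D - 16q_D.
Maximising: ∂π_D/∂q_D = 327/2 - 2q_D = 0, giving q_D = 327/4.
Then q_I = (227 - 2·(327/4))/4 = 127/8.
Total output Q = 781/8, so price P = 293 - 2·(781/8) = 391/4.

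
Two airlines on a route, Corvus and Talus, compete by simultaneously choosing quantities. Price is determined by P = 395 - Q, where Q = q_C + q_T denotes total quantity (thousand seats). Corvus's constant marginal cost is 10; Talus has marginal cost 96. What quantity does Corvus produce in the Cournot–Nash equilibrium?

Corvus's profit: π_C = (395 - Q)q_C - (10q_C). Setting ∂π_C/∂q_C = 0: 385 - 2q_C - (q_T) = 0.
Talus's profit: π_T = (395 - Q)q_T - (96q_T). Setting ∂π_T/∂q_T = 0: 299 - 2q_T - (q_C) = 0.
Rearranging gives the reaction functions q_C = (385 - q_T)/2 and q_T = (299 - q_C)/2.
Substituting one into the other gives q_C = 157 and q_T = 71.

157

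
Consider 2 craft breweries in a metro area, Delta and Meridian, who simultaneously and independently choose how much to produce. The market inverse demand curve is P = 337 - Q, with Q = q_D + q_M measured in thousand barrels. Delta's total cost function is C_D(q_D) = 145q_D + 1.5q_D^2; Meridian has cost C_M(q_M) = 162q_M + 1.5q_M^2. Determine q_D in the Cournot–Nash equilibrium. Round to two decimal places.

32.71

Delta's profit: π_D = (337 - Q)q_D - (145q_D + (3/2)q_D²). Setting ∂π_D/∂q_D = 0: 192 - 5q_D - (q_M) = 0.
Meridian's first-order condition: 175 - 5q_M - (q_D) = 0.
Rearranging gives the reaction functions q_D = (192 - q_M)/5 and q_M = (175 - q_D)/5.
Substituting one into the other gives q_D = 785/24 and q_M = 683/24.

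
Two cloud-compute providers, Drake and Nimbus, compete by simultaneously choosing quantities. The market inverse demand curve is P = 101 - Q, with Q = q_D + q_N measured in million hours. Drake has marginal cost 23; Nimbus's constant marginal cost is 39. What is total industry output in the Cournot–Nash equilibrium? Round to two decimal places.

Drake's profit: π_D = (101 - Q)q_D - (23q_D). Setting ∂π_D/∂q_D = 0: 78 - 2q_D - (q_N) = 0.
Nimbus's profit: π_N = (101 - Q)q_N - (39q_N). Setting ∂π_N/∂q_N = 0: 62 - 2q_N - (q_D) = 0.
So q_D = (78 - q_N)/2 and q_N = (62 - q_D)/2.
Solving the pair: q_D = 94/3, q_N = 46/3.
Total output Q = 94/3 + 46/3 = 140/3.

46.67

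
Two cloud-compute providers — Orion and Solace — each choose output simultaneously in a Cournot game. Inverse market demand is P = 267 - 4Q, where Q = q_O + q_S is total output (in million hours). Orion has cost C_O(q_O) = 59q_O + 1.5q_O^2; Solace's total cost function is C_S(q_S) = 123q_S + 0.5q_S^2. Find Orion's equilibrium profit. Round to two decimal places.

1340.96

Orion's profit: π_O = (267 - 4Q)q_O - (59q_O + (3/2)q_O²). Setting ∂π_O/∂q_O = 0: 208 - 11q_O - 4(q_S) = 0.
Solace's profit: π_S = (267 - 4Q)q_S - (123q_S + (1/2)q_S²). Setting ∂π_S/∂q_S = 0: 144 - 9q_S - 4(q_O) = 0.
So q_O = (208 - 4q_S)/11 and q_S = (144 - 4q_O)/9.
Solving the pair: q_O = 1296/83, q_S = 752/83.
Price P = 267 - 4·24.6747 = 168.3012.
Orion's profit: 168.3012·(1296/83) - 59·(1296/83) - (3/2)(1296/83)² = 1340.9621.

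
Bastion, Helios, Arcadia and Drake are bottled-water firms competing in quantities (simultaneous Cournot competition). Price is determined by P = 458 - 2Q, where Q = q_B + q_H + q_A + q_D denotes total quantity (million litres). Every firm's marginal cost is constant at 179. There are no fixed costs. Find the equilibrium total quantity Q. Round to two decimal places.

111.60

Each firm earns π_i = (458 - 2Q)q_i - 179q_i.
First-order condition (treating rivals' output as given): 279 - 4q_i - 2·Σ_{j≠i} q_j = 0.
By symmetry each firm produces the same amount; substituting Σ_{j≠i} q_j = 3q_i yields q_i = 279/10.
Total output Q = 279/10 + 279/10 + 279/10 + 279/10 = 558/5.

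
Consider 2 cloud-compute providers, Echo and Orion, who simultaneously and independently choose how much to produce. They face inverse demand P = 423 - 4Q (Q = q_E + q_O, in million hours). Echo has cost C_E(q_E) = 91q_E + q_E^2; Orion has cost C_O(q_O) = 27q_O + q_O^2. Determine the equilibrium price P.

215

Echo's profit: π_E = (423 - 4Q)q_E - (91q_E + q_E²). Setting ∂π_E/∂q_E = 0: 332 - 10q_E - 4(q_O) = 0.
Orion's first-order condition: 396 - 10q_O - 4(q_E) = 0.
Best responses: q_E = (332 - 4q_O)/10, q_O = (396 - 4q_E)/10.
Substituting one into the other gives q_E = 62/3 and q_O = 94/3.
Total output Q = 52, so price P = 423 - 4·52 = 215.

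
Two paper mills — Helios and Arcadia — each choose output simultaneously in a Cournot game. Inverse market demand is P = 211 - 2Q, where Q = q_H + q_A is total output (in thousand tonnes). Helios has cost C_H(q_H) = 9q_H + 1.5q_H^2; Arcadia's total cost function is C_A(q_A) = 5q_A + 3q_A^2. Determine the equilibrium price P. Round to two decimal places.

Helios's profit: π_H = (211 - 2Q)q_H - (9q_H + (3/2)q_H²). Setting ∂π_H/∂q_H = 0: 202 - 7q_H - 2(q_A) = 0.
Arcadia's profit: π_A = (211 - 2Q)q_A - (5q_A + 3q_A²). Setting ∂π_A/∂q_A = 0: 206 - 10q_A - 2(q_H) = 0.
Best responses: q_H = (202 - 2q_A)/7, q_A = (206 - 2q_H)/10.
Substituting one into the other gives q_H = 268/11 and q_A = 173/11.
Total output Q = 441/11, so price P = 211 - 2·(441/11) = 1439/11.

130.82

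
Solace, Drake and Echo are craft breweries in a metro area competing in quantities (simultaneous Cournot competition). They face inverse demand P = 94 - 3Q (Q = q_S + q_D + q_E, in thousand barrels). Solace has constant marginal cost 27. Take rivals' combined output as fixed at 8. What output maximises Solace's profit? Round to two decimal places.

With rivals' combined output fixed at 8, Solace's profit is π_S = (94 - 3·8 - 3q_S)q_S - (27q_S) = (70 - 3q_S)q_S - (27q_S).
∂π_S/∂q_S = 43 - 6q_S = 0, so q_S = 43/6.

7.17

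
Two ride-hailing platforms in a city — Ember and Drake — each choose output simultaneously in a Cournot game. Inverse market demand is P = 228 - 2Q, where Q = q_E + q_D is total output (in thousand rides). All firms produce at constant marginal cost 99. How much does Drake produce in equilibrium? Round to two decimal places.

21.50

A representative firm's profit is π_i = q_i(228 - 2Q) - 99q_i.
Setting ∂π_i/∂q_i = 0 with rivals' quantities fixed: 129 - 4q_i - 2q_j = 0.
By symmetry each firm produces the same amount; substituting q_j = q_i yields q_i = 129/6 = 43/2.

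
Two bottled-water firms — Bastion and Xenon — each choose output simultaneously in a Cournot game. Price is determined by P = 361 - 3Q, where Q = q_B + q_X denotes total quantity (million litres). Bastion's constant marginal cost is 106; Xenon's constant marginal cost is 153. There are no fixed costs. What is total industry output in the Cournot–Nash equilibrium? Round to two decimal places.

Bastion's profit: π_B = (361 - 3Q)q_B - (106q_B). Setting ∂π_B/∂q_B = 0: 255 - 6q_B - 3(q_X) = 0.
Xenon's first-order condition: 208 - 6q_X - 3(q_B) = 0.
So q_B = (255 - 3q_X)/6 and q_X = (208 - 3q_B)/6.
Substituting one into the other gives q_B = 302/9 and q_X = 161/9.
Total output Q = 302/9 + 161/9 = 463/9.

51.44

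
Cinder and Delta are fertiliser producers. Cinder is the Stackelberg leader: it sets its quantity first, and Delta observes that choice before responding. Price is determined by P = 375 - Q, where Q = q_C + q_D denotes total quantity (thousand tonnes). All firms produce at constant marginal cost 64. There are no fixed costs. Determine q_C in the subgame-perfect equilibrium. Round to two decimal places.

Solve by backward induction. Given q_C, the follower Delta maximises π_D = (375 - q_C - q_D)q_D - 64q_D.
∂π_D/∂q_D = 311 - q_C - 2q_D = 0 gives the reaction function q_D = (311 - q_C)/2.
The leader anticipates this reaction. Substituting into P = 375 - Q gives P = 439/2 - (1/2)q_C, so π_C = (439/2 - (1/2)q_C)q_C - 64q_C.
Leader FOC: 311/2 - q_C = 0, so q_C = 311/2.
Then q_D = (311 - 311/2)/2 = 311/4.

155.50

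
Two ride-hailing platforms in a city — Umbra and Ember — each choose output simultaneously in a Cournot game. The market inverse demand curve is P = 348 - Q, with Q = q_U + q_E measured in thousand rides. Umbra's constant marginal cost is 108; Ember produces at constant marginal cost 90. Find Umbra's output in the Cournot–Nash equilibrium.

Umbra's profit: π_U = (348 - Q)q_U - (108q_U). Setting ∂π_U/∂q_U = 0: 240 - 2q_U - (q_E) = 0.
Ember's first-order condition: 258 - 2q_E - (q_U) = 0.
Best responses: q_U = (240 - q_E)/2, q_E = (258 - q_U)/2.
Substituting one into the other gives q_U = 74 and q_E = 92.

74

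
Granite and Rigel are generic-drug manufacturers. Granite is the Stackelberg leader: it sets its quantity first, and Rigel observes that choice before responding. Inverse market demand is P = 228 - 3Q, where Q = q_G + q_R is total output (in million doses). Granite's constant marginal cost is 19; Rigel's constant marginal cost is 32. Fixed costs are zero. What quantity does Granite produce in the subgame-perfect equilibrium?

The follower Rigel best-responds to any q_G: π_R = (228 - 3Q)q_R - 32q_R.
Follower FOC: 196 - 3q_G - 6q_R = 0, so q_R(q_G) = (196 - 3q_G)/6.
The leader anticipates this reaction. Substituting into P = 228 - 3Q gives P = 130 - (3/2)q_G, so π_G = (130 - (3/2)q_G)q_G - 19q_G.
Maximising: ∂π_G/∂q_G = 111 - 3q_G = 0, giving q_G = 37.
Then q_R = (196 - 3·37)/6 = 85/6.

37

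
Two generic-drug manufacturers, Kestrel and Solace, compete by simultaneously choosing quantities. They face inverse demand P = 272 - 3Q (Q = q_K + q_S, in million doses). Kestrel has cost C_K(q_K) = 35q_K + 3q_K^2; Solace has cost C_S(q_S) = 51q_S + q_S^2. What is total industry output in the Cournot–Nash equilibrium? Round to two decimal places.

Kestrel's profit: π_K = (272 - 3Q)q_K - (35q_K + 3q_K²). Setting ∂π_K/∂q_K = 0: 237 - 12q_K - 3(q_S) = 0.
Solace's profit: π_S = (272 - 3Q)q_S - (51q_S + q_S²). Setting ∂π_S/∂q_S = 0: 221 - 8q_S - 3(q_K) = 0.
Rearranging gives the reaction functions q_K = (237 - 3q_S)/12 and q_S = (221 - 3q_K)/8.
Substituting one into the other gives q_K = 411/29 and q_S = 647/29.
Total output Q = 411/29 + 647/29 = 1058/29.

36.48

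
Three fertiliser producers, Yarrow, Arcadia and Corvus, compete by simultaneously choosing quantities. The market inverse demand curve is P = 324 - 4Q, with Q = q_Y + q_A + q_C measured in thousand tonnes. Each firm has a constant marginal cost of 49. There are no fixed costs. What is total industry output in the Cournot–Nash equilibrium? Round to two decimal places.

51.56

Each firm earns π_i = (324 - 4Q)q_i - 49q_i.
First-order condition (treating rivals' output as given): 275 - 8q_i - 4·Σ_{j≠i} q_j = 0.
With identical firms every q_j equals q_i, so Σ_{j≠i} q_j = 2q_i and 275 = 16q_i, giving q_i = 275/16.
Total output Q = 275/16 + 275/16 + 275/16 = 825/16.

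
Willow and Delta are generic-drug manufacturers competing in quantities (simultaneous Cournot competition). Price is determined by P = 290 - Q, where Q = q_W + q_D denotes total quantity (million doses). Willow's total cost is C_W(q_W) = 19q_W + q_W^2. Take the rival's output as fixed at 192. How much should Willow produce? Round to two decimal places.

19.75

With the rival's output fixed at 192, Willow's profit is π_W = (290 - 192 - q_W)q_W - (19q_W + q_W²) = (98 - q_W)q_W - (19q_W + q_W²).
∂π_W/∂q_W = 79 - 4q_W = 0, so q_W = 79/4.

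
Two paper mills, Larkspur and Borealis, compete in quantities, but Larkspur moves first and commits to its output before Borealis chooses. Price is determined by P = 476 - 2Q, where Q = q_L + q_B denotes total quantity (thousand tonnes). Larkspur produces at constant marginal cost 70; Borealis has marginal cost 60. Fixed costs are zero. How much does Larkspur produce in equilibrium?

99

The follower Borealis best-responds to any q_L: π_B = (476 - 2Q)q_B - 60q_B.
Setting the follower's marginal profit to zero, 416 - 2q_L - 4q_B = 0, i.e. q_B = (416 - 2q_L)/4.
Larkspur substitutes q_B(q_L) into its own profit: π_L = q_L(476 - 2q_L - (416 - 2q_L)/2) - 70q_L = (268 - q_L)q_L - 70q_L.
Leader FOC: 198 - 2q_L = 0, so q_L = 99.
Then q_B = (416 - 2·99)/4 = 109/2.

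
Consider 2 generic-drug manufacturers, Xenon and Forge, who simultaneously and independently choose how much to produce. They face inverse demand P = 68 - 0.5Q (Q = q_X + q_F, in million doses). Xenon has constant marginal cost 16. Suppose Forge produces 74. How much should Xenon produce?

15

With the rival's output fixed at 74, Xenon's profit is π_X = (68 - (1/2)·74 - (1/2)q_X)q_X - (16q_X) = (31 - (1/2)q_X)q_X - (16q_X).
∂π_X/∂q_X = 15 - q_X = 0, so q_X = 15.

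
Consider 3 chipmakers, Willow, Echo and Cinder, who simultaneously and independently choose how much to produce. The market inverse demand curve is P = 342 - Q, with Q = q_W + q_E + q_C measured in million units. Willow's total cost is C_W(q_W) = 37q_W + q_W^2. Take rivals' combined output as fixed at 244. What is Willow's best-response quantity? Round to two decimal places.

15.25

With rivals' combined output fixed at 244, Willow's profit is π_W = (342 - 244 - q_W)q_W - (37q_W + q_W²) = (98 - q_W)q_W - (37q_W + q_W²).
∂π_W/∂q_W = 61 - 4q_W = 0, so q_W = 61/4.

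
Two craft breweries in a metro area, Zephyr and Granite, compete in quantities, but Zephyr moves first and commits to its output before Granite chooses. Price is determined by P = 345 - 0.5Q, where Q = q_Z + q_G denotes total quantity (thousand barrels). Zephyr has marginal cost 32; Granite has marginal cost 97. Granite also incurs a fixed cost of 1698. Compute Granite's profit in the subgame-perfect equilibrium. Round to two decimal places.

The follower Granite best-responds to any q_Z: π_G = (345 - 0.5Q)q_G - 97q_G.
∂π_G/∂q_G = 248 - (1/2)q_Z - q_G = 0 gives the reaction function q_G = (248 - (1/2)q_Z).
Zephyr substitutes q_G(q_Z) into its own profit: π_Z = q_Z(345 - (1/2)q_Z - (248 - (1/2)q_Z)/2) - 32q_Z = (221 - (1/4)q_Z)q_Z - 32q_Z.
Maximising: ∂π_Z/∂q_Z = 189 - (1/2)q_Z = 0, giving q_Z = 378.
Then q_G = (248 - (1/2)·378) = 59.
Price P = 345 - (1/2)·437 = 253/2.
Granite's profit: (253/2 - 97)·59 - 1698 = 85/2.

42.50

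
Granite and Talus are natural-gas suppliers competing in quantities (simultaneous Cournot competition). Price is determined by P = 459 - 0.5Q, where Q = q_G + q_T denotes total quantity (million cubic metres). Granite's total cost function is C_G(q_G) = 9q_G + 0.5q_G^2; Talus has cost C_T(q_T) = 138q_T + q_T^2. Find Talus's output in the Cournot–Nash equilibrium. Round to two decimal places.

Granite's profit: π_G = (459 - 0.5Q)q_G - (9q_G + (1/2)q_G²). Setting ∂π_G/∂q_G = 0: 450 - 2q_G - (1/2)(q_T) = 0.
Talus's profit: π_T = (459 - 0.5Q)q_T - (138q_T + q_T²). Setting ∂π_T/∂q_T = 0: 321 - 3q_T - (1/2)(q_G) = 0.
Rearranging gives the reaction functions q_G = (450 - (1/2)q_T)/2 and q_T = (321 - (1/2)q_G)/3.
Solving the pair: q_G = 206.8696, q_T = 1668/23.

72.52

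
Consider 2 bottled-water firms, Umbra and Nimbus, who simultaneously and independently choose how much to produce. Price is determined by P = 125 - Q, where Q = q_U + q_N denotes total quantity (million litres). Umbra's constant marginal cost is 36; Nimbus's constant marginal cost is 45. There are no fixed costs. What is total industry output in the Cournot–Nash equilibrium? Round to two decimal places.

56.33

Umbra's profit: π_U = (125 - Q)q_U - (36q_U). Setting ∂π_U/∂q_U = 0: 89 - 2q_U - (q_N) = 0.
Nimbus's first-order condition: 80 - 2q_N - (q_U) = 0.
Rearranging gives the reaction functions q_U = (89 - q_N)/2 and q_N = (80 - q_U)/2.
Substituting one into the other gives q_U = 98/3 and q_N = 71/3.
Total output Q = 98/3 + 71/3 = 169/3.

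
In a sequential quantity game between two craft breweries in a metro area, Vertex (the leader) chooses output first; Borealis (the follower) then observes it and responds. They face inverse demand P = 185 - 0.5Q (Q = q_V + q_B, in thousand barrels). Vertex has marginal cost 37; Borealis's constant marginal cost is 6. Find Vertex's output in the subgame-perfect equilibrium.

Solve by backward induction. Given q_V, the follower Borealis maximises π_B = (185 - (1/2)q_V - (1/2)q_B)q_B - 6q_B.
∂π_B/∂q_B = 179 - (1/2)q_V - q_B = 0 gives the reaction function q_B = (179 - (1/2)q_V).
Vertex substitutes q_B(q_V) into its own profit: π_V = q_V(185 - (1/2)q_V - (179 - (1/2)q_V)/2) - 37q_V = (191/2 - (1/4)q_V)q_V - 37q_V.
The leader's first-order condition 117/2 - (1/2)q_V = 0 yields q_V = 117.
Then q_B = (179 - (1/2)·117) = 241/2.

117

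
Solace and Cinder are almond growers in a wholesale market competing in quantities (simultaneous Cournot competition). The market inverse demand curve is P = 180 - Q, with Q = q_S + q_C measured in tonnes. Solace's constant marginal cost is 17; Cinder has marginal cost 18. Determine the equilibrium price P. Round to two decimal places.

Solace's profit: π_S = (180 - Q)q_S - (17q_S). Setting ∂π_S/∂q_S = 0: 163 - 2q_S - (q_C) = 0.
Cinder's first-order condition: 162 - 2q_C - (q_S) = 0.
Rearranging gives the reaction functions q_S = (163 - q_C)/2 and q_C = (162 - q_S)/2.
Substituting one into the other gives q_S = 164/3 and q_C = 161/3.
Total output Q = 325/3, so price P = 180 - 325/3 = 215/3.

71.67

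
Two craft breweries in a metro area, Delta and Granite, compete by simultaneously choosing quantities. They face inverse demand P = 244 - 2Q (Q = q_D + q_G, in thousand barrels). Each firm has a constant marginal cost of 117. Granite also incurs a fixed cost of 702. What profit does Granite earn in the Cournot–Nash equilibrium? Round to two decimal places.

Each firm earns π_i = (244 - 2Q)q_i - 117q_i.
First-order condition (treating rivals' output as given): 127 - 4q_i - 2q_j = 0.
By symmetry each firm produces the same amount; substituting q_j = q_i yields q_i = 127/6.
Price P = 244 - 2·(127/3) = 478/3.
Granite's profit: (478/3 - 117)·(127/6) - 702 = 194.0556.

194.06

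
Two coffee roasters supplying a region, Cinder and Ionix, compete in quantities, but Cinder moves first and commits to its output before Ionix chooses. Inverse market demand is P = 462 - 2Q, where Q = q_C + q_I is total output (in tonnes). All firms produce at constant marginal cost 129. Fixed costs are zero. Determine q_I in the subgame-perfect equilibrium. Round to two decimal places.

The follower Ionix best-responds to any q_C: π_I = (462 - 2Q)q_I - 129q_I.
∂π_I/∂q_I = 333 - 2q_C - 4q_I = 0 gives the reaction function q_I = (333 - 2q_C)/4.
The leader anticipates this reaction. Substituting into P = 462 - 2Q gives P = 591/2 - q_C, so π_C = (591/2 - q_C)q_C - 129q_C.
Leader FOC: 333/2 - 2q_C = 0, so q_C = 333/4.
Then q_I = (333 - 2·(333/4))/4 = 333/8.

41.63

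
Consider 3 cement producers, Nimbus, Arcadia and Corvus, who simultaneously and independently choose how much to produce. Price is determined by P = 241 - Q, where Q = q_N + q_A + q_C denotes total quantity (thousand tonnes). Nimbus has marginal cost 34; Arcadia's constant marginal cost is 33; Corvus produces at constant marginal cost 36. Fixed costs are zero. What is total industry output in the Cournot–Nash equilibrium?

Nimbus's profit: π_N = (241 - Q)q_N - (34q_N). Setting ∂π_N/∂q_N = 0: 207 - 2q_N - (q_A + q_C) = 0.
Arcadia's first-order condition: 208 - 2q_A - (q_N + q_C) = 0.
Corvus's first-order condition: 205 - 2q_C - (q_N + q_A) = 0.
Adding the 3 first-order conditions: 620 − 4Q = 0, so Q = 155.
Back-substituting: q_N = (207 − 155) = 52, q_A = (208 − 155) = 53, q_C = (205 − 155) = 50.
Total output Q = 52 + 53 + 50 = 155.

155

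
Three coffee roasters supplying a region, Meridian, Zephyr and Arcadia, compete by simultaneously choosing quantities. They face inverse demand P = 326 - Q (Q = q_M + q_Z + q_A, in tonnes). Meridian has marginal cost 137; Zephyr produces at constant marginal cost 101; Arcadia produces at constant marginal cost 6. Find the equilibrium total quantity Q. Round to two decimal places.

183.50

Meridian's profit: π_M = (326 - Q)q_M - (137q_M). Setting ∂π_M/∂q_M = 0: 189 - 2q_M - (q_Z + q_A) = 0.
Zephyr's first-order condition: 225 - 2q_Z - (q_M + q_A) = 0.
Arcadia's first-order condition: 320 - 2q_A - (q_M + q_Z) = 0.
Adding the 3 conditions: 734 − 2Q − 2Q = 0, i.e. Q = 367/2.
Back-substituting: q_M = (189 − 367/2) = 11/2, q_Z = (225 − 367/2) = 83/2, q_A = (320 − 367/2) = 273/2.
Total output Q = 11/2 + 83/2 + 273/2 = 367/2.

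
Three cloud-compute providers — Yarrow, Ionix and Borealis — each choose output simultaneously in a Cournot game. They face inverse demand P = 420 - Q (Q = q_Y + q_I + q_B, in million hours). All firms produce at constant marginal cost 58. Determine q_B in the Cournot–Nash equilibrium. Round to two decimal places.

90.50

A representative firm's profit is π_i = q_i(420 - Q) - 58q_i.
Setting ∂π_i/∂q_i = 0 with rivals' quantities fixed: 362 - 2q_i - Σ_{j≠i} q_j = 0.
By symmetry each firm produces the same amount; substituting Σ_{j≠i} q_j = 2q_i yields q_i = 362/4 = 181/2.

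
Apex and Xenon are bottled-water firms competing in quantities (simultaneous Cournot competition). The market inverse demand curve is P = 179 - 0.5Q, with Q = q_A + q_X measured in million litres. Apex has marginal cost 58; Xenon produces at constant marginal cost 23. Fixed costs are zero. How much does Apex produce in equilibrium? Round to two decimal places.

57.33

Apex's profit: π_A = (179 - 0.5Q)q_A - (58q_A). Setting ∂π_A/∂q_A = 0: 121 - q_A - (1/2)(q_X) = 0.
Xenon's first-order condition: 156 - q_X - (1/2)(q_A) = 0.
So q_A = (121 - (1/2)q_X) and q_X = (156 - (1/2)q_A).
Substituting one into the other gives q_A = 172/3 and q_X = 382/3.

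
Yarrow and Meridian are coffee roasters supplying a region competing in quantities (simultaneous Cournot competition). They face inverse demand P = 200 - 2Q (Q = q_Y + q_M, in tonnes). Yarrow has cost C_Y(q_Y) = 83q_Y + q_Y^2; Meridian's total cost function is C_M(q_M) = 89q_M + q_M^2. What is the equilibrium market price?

Yarrow's profit: π_Y = (200 - 2Q)q_Y - (83q_Y + q_Y²). Setting ∂π_Y/∂q_Y = 0: 117 - 6q_Y - 2(q_M) = 0.
Meridian's profit: π_M = (200 - 2Q)q_M - (89q_M + q_M²). Setting ∂π_M/∂q_M = 0: 111 - 6q_M - 2(q_Y) = 0.
So q_Y = (117 - 2q_M)/6 and q_M = (111 - 2q_Y)/6.
Solving the pair: q_Y = 15, q_M = 27/2.
Total output Q = 57/2, so price P = 200 - 2·(57/2) = 143.

143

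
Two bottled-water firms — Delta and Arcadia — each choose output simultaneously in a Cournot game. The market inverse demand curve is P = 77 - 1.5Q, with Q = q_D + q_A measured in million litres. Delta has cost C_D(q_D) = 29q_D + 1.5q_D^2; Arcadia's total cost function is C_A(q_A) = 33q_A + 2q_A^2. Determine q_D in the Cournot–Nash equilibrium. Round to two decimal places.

Delta's profit: π_D = (77 - 1.5Q)q_D - (29q_D + (3/2)q_D²). Setting ∂π_D/∂q_D = 0: 48 - 6q_D - (3/2)(q_A) = 0.
Arcadia's first-order condition: 44 - 7q_A - (3/2)(q_D) = 0.
So q_D = (48 - (3/2)q_A)/6 and q_A = (44 - (3/2)q_D)/7.
Substituting one into the other gives q_D = 360/53 and q_A = 256/53.

6.79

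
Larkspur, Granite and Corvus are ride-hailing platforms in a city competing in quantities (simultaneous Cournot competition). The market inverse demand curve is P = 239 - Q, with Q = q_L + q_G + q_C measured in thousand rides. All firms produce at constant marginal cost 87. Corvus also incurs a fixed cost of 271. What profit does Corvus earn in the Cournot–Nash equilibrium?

1173

Each firm earns π_i = (239 - Q)q_i - 87q_i.
Setting ∂π_i/∂q_i = 0 with rivals' quantities fixed: 152 - 2q_i - Σ_{j≠i} q_j = 0.
By symmetry each firm produces the same amount; substituting Σ_{j≠i} q_j = 2q_i yields q_i = 152/4 = 38.
Price P = 239 - 114 = 125.
Corvus's profit: (125 - 87)·38 - 271 = 1173.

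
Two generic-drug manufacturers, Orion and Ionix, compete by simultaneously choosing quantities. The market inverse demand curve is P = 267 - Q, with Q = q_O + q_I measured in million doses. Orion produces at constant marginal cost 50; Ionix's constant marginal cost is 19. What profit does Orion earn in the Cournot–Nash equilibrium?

Orion's profit: π_O = (267 - Q)q_O - (50q_O). Setting ∂π_O/∂q_O = 0: 217 - 2q_O - (q_I) = 0.
Ionix's first-order condition: 248 - 2q_I - (q_O) = 0.
Best responses: q_O = (217 - q_I)/2, q_I = (248 - q_O)/2.
Substituting one into the other gives q_O = 62 and q_I = 93.
Price P = 267 - 155 = 112.
Orion's profit: (112 - 50)·62 = 3844.

3844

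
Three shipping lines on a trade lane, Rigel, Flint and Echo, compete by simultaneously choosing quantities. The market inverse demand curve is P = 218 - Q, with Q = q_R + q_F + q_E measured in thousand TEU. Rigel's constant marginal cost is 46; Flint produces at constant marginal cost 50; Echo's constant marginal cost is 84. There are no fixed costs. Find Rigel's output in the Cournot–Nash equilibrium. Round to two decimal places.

Rigel's profit: π_R = (218 - Q)q_R - (46q_R). Setting ∂π_R/∂q_R = 0: 172 - 2q_R - (q_F + q_E) = 0.
Flint's first-order condition: 168 - 2q_F - (q_R + q_E) = 0.
Echo's profit: π_E = (218 - Q)q_E - (84q_E). Setting ∂π_E/∂q_E = 0: 134 - 2q_E - (q_R + q_F) = 0.
Adding the 3 first-order conditions: 474 − 4Q = 0, so Q = 237/2.
Back-substituting: q_R = (172 − 237/2) = 107/2, q_F = (168 − 237/2) = 99/2, q_E = (134 − 237/2) = 31/2.

53.50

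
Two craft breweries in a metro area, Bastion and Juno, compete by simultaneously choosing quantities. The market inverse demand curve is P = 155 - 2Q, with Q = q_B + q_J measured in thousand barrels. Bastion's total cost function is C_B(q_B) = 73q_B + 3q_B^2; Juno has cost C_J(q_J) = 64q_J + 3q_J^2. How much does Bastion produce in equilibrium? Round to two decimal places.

6.65

Bastion's profit: π_B = (155 - 2Q)q_B - (73q_B + 3q_B²). Setting ∂π_B/∂q_B = 0: 82 - 10q_B - 2(q_J) = 0.
Juno's first-order condition: 91 - 10q_J - 2(q_B) = 0.
Rearranging gives the reaction functions q_B = (82 - 2q_J)/10 and q_J = (91 - 2q_B)/10.
Substituting one into the other gives q_B = 319/48 and q_J = 373/48.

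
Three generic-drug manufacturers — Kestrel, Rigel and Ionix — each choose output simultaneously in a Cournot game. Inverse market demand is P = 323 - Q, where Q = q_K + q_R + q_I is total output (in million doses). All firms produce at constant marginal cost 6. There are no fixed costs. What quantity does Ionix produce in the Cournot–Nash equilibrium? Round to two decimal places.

79.25

A representative firm's profit is π_i = q_i(323 - Q) - 6q_i.
First-order condition (treating rivals' output as given): 317 - 2q_i - Σ_{j≠i} q_j = 0.
By symmetry each firm produces the same amount; substituting Σ_{j≠i} q_j = 2q_i yields q_i = 317/4.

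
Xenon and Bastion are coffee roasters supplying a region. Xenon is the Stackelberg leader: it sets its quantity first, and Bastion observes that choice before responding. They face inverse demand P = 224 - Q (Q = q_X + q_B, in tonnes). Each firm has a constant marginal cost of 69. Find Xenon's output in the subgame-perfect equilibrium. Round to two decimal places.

The follower Bastion best-responds to any q_X: π_B = (224 - Q)q_B - 69q_B.
Follower FOC: 155 - q_X - 2q_B = 0, so q_B(q_X) = (155 - q_X)/2.
Xenon substitutes q_B(q_X) into its own profit: π_X = q_X(224 - q_X - (155 - q_X)/2) - 69q_X = (293/2 - (1/2)q_X)q_X - 69q_X.
Maximising: ∂π_X/∂q_X = 155/2 - q_X = 0, giving q_X = 155/2.
Then q_B = (155 - 155/2)/2 = 155/4.

77.50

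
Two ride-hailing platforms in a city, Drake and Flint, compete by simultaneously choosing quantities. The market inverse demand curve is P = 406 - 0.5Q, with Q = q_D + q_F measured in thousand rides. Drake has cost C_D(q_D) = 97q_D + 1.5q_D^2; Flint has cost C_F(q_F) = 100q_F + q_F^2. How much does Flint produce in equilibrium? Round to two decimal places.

91.02

Drake's profit: π_D = (406 - 0.5Q)q_D - (97q_D + (3/2)q_D²). Setting ∂π_D/∂q_D = 0: 309 - 4q_D - (1/2)(q_F) = 0.
Flint's first-order condition: 306 - 3q_F - (1/2)(q_D) = 0.
So q_D = (309 - (1/2)q_F)/4 and q_F = (306 - (1/2)q_D)/3.
Solving the pair: q_D = 65.8723, q_F = 91.0213.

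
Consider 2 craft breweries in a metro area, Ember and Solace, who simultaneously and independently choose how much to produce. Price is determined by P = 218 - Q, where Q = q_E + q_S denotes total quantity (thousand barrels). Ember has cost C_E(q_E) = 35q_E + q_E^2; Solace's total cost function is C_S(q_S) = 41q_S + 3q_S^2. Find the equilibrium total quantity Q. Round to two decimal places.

58.45

Ember's profit: π_E = (218 - Q)q_E - (35q_E + q_E²). Setting ∂π_E/∂q_E = 0: 183 - 4q_E - (q_S) = 0.
Solace's profit: π_S = (218 - Q)q_S - (41q_S + 3q_S²). Setting ∂π_S/∂q_S = 0: 177 - 8q_S - (q_E) = 0.
Rearranging gives the reaction functions q_E = (183 - q_S)/4 and q_S = (177 - q_E)/8.
Solving the pair: q_E = 1287/31, q_S = 525/31.
Total output Q = 1287/31 + 525/31 = 1812/31.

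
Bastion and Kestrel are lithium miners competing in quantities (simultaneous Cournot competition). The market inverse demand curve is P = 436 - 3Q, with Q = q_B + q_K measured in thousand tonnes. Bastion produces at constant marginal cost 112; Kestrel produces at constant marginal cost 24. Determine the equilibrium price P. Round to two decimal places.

Bastion's profit: π_B = (436 - 3Q)q_B - (112q_B). Setting ∂π_B/∂q_B = 0: 324 - 6q_B - 3(q_K) = 0.
Kestrel's profit: π_K = (436 - 3Q)q_K - (24q_K). Setting ∂π_K/∂q_K = 0: 412 - 6q_K - 3(q_B) = 0.
Rearranging gives the reaction functions q_B = (324 - 3q_K)/6 and q_K = (412 - 3q_B)/6.
Substituting one into the other gives q_B = 236/9 and q_K = 500/9.
Total output Q = 736/9, so price P = 436 - 3·(736/9) = 572/3.

190.67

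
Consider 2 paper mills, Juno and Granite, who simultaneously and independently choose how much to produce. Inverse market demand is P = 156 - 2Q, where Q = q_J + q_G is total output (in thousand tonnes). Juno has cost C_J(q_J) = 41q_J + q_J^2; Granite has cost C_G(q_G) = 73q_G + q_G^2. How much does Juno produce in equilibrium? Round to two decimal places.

Juno's profit: π_J = (156 - 2Q)q_J - (41q_J + q_J²). Setting ∂π_J/∂q_J = 0: 115 - 6q_J - 2(q_G) = 0.
Granite's profit: π_G = (156 - 2Q)q_G - (73q_G + q_G²). Setting ∂π_G/∂q_G = 0: 83 - 6q_G - 2(q_J) = 0.
Rearranging gives the reaction functions q_J = (115 - 2q_G)/6 and q_G = (83 - 2q_J)/6.
Solving the pair: q_J = 131/8, q_G = 67/8.

16.38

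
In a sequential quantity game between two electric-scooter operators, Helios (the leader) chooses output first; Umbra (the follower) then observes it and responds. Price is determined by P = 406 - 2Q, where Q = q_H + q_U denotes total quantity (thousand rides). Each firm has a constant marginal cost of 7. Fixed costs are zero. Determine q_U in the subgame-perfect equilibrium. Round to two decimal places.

49.88

The follower Umbra best-responds to any q_H: π_U = (406 - 2Q)q_U - 7q_U.
Follower FOC: 399 - 2q_H - 4q_U = 0, so q_U(q_H) = (399 - 2q_H)/4.
The leader anticipates this reaction. Substituting into P = 406 - 2Q gives P = 413/2 - q_H, so π_H = (413/2 - q_H)q_H - 7q_H.
Leader FOC: 399/2 - 2q_H = 0, so q_H = 399/4.
Then q_U = (399 - 2·(399/4))/4 = 399/8.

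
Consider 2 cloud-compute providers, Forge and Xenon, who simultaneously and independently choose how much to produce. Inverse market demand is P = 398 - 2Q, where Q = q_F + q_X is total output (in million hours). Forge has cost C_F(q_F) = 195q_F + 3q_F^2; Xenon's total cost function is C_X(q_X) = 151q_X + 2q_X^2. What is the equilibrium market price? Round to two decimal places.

Forge's profit: π_F = (398 - 2Q)q_F - (195q_F + 3q_F²). Setting ∂π_F/∂q_F = 0: 203 - 10q_F - 2(q_X) = 0.
Xenon's profit: π_X = (398 - 2Q)q_X - (151q_X + 2q_X²). Setting ∂π_X/∂q_X = 0: 247 - 8q_X - 2(q_F) = 0.
Best responses: q_F = (203 - 2q_X)/10, q_X = (247 - 2q_F)/8.
Substituting one into the other gives q_F = 565/38 and q_X = 516/19.
Total output Q = 1597/38, so price P = 398 - 2·(1597/38) = 313.9474.

313.95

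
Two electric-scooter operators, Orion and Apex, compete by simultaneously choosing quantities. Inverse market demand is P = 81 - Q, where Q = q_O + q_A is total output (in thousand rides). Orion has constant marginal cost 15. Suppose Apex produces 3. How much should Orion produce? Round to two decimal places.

With the rival's output fixed at 3, Orion's profit is π_O = (81 - 3 - q_O)q_O - (15q_O) = (78 - q_O)q_O - (15q_O).
∂π_O/∂q_O = 63 - 2q_O = 0, so q_O = 63/2.

31.50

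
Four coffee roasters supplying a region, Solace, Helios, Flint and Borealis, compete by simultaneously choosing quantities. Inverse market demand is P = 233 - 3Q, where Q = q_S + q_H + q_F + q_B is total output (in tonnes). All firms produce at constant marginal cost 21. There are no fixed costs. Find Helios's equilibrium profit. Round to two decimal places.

A representative firm's profit is π_i = q_i(233 - 3Q) - 21q_i.
First-order condition (treating rivals' output as given): 212 - 6q_i - 3·Σ_{j≠i} q_j = 0.
With identical firms every q_j equals q_i, so Σ_{j≠i} q_j = 3q_i and 212 = 15q_i, giving q_i = 212/15.
Price P = 233 - 3·(848/15) = 317/5.
Helios's profit: (317/5 - 21)·(212/15) = 599.2533.

599.25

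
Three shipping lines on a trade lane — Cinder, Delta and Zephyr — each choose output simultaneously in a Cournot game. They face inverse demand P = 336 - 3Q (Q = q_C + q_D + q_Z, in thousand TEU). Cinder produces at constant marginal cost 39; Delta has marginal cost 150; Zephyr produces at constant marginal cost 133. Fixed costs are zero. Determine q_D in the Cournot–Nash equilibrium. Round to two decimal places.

Cinder's profit: π_C = (336 - 3Q)q_C - (39q_C). Setting ∂π_C/∂q_C = 0: 297 - 6q_C - 3(q_D + q_Z) = 0.
Delta's first-order condition: 186 - 6q_D - 3(q_C + q_Z) = 0.
Zephyr's first-order condition: 203 - 6q_Z - 3(q_C + q_D) = 0.
Adding the 3 conditions: 686 − 6Q − 6Q = 0, i.e. Q = 343/6.
Back-substituting: q_C = (297 − 343/2)/3 = 251/6, q_D = (186 − 343/2)/3 = 29/6, q_Z = (203 − 343/2)/3 = 21/2.

4.83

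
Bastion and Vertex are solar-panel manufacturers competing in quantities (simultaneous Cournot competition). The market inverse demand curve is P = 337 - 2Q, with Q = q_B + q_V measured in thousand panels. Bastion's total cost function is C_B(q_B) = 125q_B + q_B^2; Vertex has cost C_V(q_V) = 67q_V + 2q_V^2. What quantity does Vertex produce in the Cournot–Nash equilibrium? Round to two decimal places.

27.18

Bastion's profit: π_B = (337 - 2Q)q_B - (125q_B + q_B²). Setting ∂π_B/∂q_B = 0: 212 - 6q_B - 2(q_V) = 0.
Vertex's first-order condition: 270 - 8q_V - 2(q_B) = 0.
So q_B = (212 - 2q_V)/6 and q_V = (270 - 2q_B)/8.
Substituting one into the other gives q_B = 289/11 and q_V = 299/11.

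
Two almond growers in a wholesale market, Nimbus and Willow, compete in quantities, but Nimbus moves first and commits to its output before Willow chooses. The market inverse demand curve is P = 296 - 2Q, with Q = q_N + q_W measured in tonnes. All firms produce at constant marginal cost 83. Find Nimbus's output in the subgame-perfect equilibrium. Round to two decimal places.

53.25

The follower Willow best-responds to any q_N: π_W = (296 - 2Q)q_W - 83q_W.
Follower FOC: 213 - 2q_N - 4q_W = 0, so q_W(q_N) = (213 - 2q_N)/4.
The leader anticipates this reaction. Substituting into P = 296 - 2Q gives P = 379/2 - q_N, so π_N = (379/2 - q_N)q_N - 83q_N.
Leader FOC: 213/2 - 2q_N = 0, so q_N = 213/4.
Then q_W = (213 - 2·(213/4))/4 = 213/8.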